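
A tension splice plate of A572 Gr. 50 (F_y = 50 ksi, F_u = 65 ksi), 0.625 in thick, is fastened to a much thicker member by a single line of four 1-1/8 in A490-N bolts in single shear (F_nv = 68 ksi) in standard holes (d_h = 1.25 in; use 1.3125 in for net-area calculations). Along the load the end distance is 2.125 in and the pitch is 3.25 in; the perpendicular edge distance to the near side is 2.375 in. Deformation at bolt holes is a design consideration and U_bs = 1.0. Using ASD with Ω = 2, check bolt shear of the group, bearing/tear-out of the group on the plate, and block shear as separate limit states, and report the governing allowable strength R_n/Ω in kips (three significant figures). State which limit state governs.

Bolt shear: A_b = π·1.125²/4 = 0.994 in²; R_n = 68 × 0.994 × 4 × 1 = 270.4 kips → 270.4 / 2 = 135 kips.
Bearing: edge l_c = 1.5, r_n = 73.12 kips; interior l_c = 2, r_n = 97.5 kips; R_n = 73.12 + 3·97.5 = 365.6 kips → 183 kips.
Block shear: A_gv = 7.422, A_nv = 4.551, A_nt = 1.074 in²; R_n = min(0.6F_uA_nv, 0.6F_yA_gv) + U_bs·F_u·A_nt = 247.3 kips → 124 kips.
Block shear governs: 124 kips.

124 kips (block shear governs)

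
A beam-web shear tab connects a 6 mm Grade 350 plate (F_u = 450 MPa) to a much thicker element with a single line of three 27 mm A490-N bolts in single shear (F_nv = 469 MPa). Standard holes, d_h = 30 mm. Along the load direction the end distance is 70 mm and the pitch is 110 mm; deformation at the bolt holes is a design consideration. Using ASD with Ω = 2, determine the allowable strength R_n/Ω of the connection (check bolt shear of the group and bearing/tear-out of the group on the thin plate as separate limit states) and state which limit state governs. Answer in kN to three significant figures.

262 kN (bearing governs)

Bolt shear: A_b = π·27²/4 = 572.6 mm²; R_n = 469 × 572.6 × 3 × 1 / 1000 = 805.6 kN → 805.6 / 2 = 403 kN.
Bearing (1.2 l_c t F_u ≤ 2.4 d t F_u): upper limit = 2.4·27·6·450 / 1000 = 175 kN.
  Edge l_c = 70 − 30/2 = 55 → r_n = 175 kN; interior l_c = 110 − 30 = 80 → r_n = 175 kN.
  R_n,bearing = 1·175 + 2·175 = 524.9 kN → 524.9 / 2 = 262 kN.
Bearing governs: 262 kN.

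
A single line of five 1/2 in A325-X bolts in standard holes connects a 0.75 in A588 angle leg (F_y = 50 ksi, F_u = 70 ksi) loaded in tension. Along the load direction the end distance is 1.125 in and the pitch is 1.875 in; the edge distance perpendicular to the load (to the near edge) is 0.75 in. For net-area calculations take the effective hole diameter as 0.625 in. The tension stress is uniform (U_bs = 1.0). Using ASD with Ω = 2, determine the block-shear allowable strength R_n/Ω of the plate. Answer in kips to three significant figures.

103 kips

Shear plane L_v = 1.125 + 4·1.875 = 8.625 in; A_gv = 8.625 × 0.75 = 6.469 in².
A_nv = (8.625 − 4.5·0.625) × 0.75 = 4.359 in².
A_nt = (0.75 − 0.5·0.625) × 0.75 = 0.3281 in².
0.6 F_u A_nv = 183.1 kips; 0.6 F_y A_gv = 194.1 kips → shear rupture governs the shear term.
R_n = 183.1 + 1.0 × 70 × 0.3281 = 206.1 kips.
Allowable strength R_n/Ω = 206.1 / 2 = 103 kips.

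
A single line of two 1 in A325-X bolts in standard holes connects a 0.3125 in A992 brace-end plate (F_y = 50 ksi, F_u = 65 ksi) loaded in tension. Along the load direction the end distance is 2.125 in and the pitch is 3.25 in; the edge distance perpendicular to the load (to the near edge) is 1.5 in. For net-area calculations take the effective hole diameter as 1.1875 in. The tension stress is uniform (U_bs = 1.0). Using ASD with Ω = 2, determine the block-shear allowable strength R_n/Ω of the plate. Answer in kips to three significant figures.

Shear plane L_v = 2.125 + 1·3.25 = 5.375 in; A_gv = 5.375 × 0.3125 = 1.68 in².
A_nv = (5.375 − 1.5·1.1875) × 0.3125 = 1.123 in².
A_nt = (1.5 − 0.5·1.1875) × 0.3125 = 0.2832 in².
0.6 F_u A_nv = 43.8 kips; 0.6 F_y A_gv = 50.39 kips → shear rupture governs the shear term.
R_n = 43.8 + 1.0 × 65 × 0.2832 = 62.21 kips.
Allowable strength R_n/Ω = 62.21 / 2 = 31.1 kips.

31.1 kips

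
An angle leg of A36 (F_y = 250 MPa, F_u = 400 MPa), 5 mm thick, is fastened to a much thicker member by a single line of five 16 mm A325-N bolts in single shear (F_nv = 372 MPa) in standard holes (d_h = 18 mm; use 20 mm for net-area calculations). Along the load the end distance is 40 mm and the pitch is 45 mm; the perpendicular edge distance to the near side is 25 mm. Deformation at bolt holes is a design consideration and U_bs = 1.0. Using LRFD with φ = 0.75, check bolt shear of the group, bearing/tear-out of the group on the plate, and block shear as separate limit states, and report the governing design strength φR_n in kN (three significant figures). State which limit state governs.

140 kN (block shear governs)

Bolt shear: A_b = π·16²/4 = 201.1 mm²; R_n = 372 × 201.1 × 5 × 1 / 1000 = 374 kN → 0.75 × 374 = 280 kN.
Bearing: edge l_c = 31, r_n = 74.4 kN; interior l_c = 27, r_n = 64.8 kN; R_n = 74.4 + 4·64.8 = 333.6 kN → 250 kN.
Block shear: A_gv = 1100, A_nv = 650, A_nt = 75 mm²; R_n = min(0.6F_uA_nv, 0.6F_yA_gv) + U_bs·F_u·A_nt = 186 kN → 140 kN.
Block shear governs: 140 kN.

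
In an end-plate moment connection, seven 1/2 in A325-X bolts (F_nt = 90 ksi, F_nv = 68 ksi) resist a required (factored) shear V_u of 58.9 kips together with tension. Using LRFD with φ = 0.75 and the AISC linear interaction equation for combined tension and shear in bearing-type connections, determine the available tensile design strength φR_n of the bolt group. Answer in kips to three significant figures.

A_b = π·0.5²/4 = 0.1963 in²; f_rv = 58.9 / (7 × 0.1963) = 42.85 ksi.
F'_nt = 1.3 F_nt − (F_nt / φF_nv) f_rv = 1.3·90 − (90/(0.75·68))·42.85 = 41.38 ksi, capped at F_nt → F'_nt = 41.38 ksi.
R_n = F'_nt · A_b · n = 41.38 × 0.1963 × 7 = 56.87 kips.
Design strength φR_n = 0.75 × 56.87 = 42.7 kips.

42.7 kips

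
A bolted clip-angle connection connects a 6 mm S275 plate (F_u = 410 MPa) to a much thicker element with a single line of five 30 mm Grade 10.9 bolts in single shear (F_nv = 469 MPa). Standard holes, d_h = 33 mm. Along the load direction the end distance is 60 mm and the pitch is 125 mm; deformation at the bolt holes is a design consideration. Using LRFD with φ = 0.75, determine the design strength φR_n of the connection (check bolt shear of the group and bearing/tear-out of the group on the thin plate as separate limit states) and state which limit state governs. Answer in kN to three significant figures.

628 kN (bearing governs)

Bolt shear: A_b = π·30²/4 = 706.9 mm²; R_n = 469 × 706.9 × 5 × 1 / 1000 = 1658 kN → 0.75 × 1658 = 1240 kN.
Bearing (1.2 l_c t F_u ≤ 2.4 d t F_u): upper limit = 2.4·30·6·410 / 1000 = 177.1 kN.
  Edge l_c = 60 − 33/2 = 43.5 → r_n = 128.4 kN; interior l_c = 125 − 33 = 92 → r_n = 177.1 kN.
  R_n,bearing = 1·128.4 + 4·177.1 = 836.9 kN → 0.75 × 836.9 = 628 kN.
Bearing governs: 628 kN.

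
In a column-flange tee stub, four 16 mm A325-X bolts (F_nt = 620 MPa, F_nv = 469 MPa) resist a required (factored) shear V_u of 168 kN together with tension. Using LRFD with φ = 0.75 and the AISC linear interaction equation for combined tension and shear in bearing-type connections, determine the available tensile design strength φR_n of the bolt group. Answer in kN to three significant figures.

A_b = π·16²/4 = 201.1 mm²; f_rv = 168 × 1000 / (4 × 201.1) = 208.9 MPa.
F'_nt = 1.3 F_nt − (F_nt / φF_nv) f_rv = 1.3·620 − (620/(0.75·469))·208.9 = 437.8 MPa, capped at F_nt → F'_nt = 437.8 MPa.
R_n = F'_nt · A_b · n = 437.8 × 201.1 × 4 / 1000 = 352.1 kN.
Design strength φR_n = 0.75 × 352.1 = 264 kN.

264 kN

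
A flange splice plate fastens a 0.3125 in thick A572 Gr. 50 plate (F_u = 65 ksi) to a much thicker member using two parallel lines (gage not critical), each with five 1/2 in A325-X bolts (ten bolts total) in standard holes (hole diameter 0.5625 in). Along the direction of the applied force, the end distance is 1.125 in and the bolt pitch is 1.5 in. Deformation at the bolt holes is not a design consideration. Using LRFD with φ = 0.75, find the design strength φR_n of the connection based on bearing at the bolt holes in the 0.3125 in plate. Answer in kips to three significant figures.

210 kips

Per bolt r_n = 1.5 l_c t F_u ≤ 3.0 d t F_u; upper limit = 3.0 × 0.5 × 0.3125 × 65 = 30.47 kips.
Edge bolt: l_c = 1.125 − 0.5625/2 = 0.8438 in → 1.5 × 0.8438 × 0.3125 × 65 = 25.71 → r_n = 25.71 kips.
Interior bolts: l_c = 1.5 − 0.5625 = 0.9375 in → 1.5 × 0.9375 × 0.3125 × 65 = 28.56 → r_n = 28.56 kips.
R_n = 2 × 25.71 + 8 × 28.56 = 279.9 kips.
Design strength φR_n = 0.75 × 279.9 = 210 kips.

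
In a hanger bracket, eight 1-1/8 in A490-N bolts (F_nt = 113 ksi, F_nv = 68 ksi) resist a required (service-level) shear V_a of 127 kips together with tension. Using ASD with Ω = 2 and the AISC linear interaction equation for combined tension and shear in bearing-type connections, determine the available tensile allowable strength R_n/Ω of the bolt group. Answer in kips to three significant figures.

373 kips

A_b = π·1.125²/4 = 0.994 in²; f_rv = 127 / (8 × 0.994) = 15.97 ksi.
F'_nt = 1.3 F_nt − (Ω F_nt / F_nv) f_rv = 1.3·113 − (2·113/68)·15.97 = 93.82 ksi, capped at F_nt → F'_nt = 93.82 ksi.
R_n = F'_nt · A_b · n = 93.82 × 0.994 × 8 = 746.1 kips.
Allowable strength R_n/Ω = 746.1 / 2 = 373 kips.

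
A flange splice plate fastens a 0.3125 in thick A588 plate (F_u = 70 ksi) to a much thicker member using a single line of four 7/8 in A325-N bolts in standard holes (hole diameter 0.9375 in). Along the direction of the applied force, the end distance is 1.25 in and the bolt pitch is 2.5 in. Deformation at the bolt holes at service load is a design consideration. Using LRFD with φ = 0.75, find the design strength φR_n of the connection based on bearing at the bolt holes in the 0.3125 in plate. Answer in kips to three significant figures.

Per bolt r_n = 1.2 l_c t F_u ≤ 2.4 d t F_u; upper limit = 2.4 × 0.875 × 0.3125 × 70 = 45.94 kips.
Edge bolt: l_c = 1.25 − 0.9375/2 = 0.7812 in → 1.2 × 0.7812 × 0.3125 × 70 = 20.51 → r_n = 20.51 kips.
Interior bolts: l_c = 2.5 − 0.9375 = 1.562 in → 1.2 × 1.562 × 0.3125 × 70 = 41.02 → r_n = 41.02 kips.
R_n = 1 × 20.51 + 3 × 41.02 = 143.6 kips.
Design strength φR_n = 0.75 × 143.6 = 108 kips.

108 kips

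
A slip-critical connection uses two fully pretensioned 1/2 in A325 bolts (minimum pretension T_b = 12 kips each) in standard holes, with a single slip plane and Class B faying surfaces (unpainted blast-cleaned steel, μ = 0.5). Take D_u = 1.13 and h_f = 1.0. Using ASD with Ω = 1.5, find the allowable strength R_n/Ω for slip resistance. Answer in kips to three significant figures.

9.04 kips

R_n = μ · D_u · h_f · T_b · n_s · n_b = 0.5 × 1.13 × 1.0 × 12 × 1 × 2 = 13.56 kips.
Allowable strength R_n/Ω = 13.56 / 1.5 = 9.04 kips.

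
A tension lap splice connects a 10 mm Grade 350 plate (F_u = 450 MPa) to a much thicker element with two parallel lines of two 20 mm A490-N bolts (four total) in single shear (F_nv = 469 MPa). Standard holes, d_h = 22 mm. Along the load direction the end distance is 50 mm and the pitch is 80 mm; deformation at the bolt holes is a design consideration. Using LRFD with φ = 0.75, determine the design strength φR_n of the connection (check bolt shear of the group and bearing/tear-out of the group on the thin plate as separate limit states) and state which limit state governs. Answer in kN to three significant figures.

Bolt shear: A_b = π·20²/4 = 314.2 mm²; R_n = 469 × 314.2 × 4 × 1 / 1000 = 589.4 kN → 0.75 × 589.4 = 442 kN.
Bearing (1.2 l_c t F_u ≤ 2.4 d t F_u): upper limit = 2.4·20·10·450 / 1000 = 216 kN.
  Edge l_c = 50 − 22/2 = 39 → r_n = 210.6 kN; interior l_c = 80 − 22 = 58 → r_n = 216 kN.
  R_n,bearing = 2·210.6 + 2·216 = 853.2 kN → 0.75 × 853.2 = 640 kN.
Bolt shear governs: 442 kN.

442 kN (bolt shear governs)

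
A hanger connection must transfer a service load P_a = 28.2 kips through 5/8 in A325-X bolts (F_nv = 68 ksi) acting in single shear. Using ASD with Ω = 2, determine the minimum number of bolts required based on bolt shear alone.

A_b = π·0.625²/4 = 0.3068 in².
Per-bolt allowable strength R_n/Ω = 68 × 0.3068 × 1 / 2 = 10.43 kips.
n ≥ 28.2 / 10.43 = 2.703 → use 3 bolts.

3 bolts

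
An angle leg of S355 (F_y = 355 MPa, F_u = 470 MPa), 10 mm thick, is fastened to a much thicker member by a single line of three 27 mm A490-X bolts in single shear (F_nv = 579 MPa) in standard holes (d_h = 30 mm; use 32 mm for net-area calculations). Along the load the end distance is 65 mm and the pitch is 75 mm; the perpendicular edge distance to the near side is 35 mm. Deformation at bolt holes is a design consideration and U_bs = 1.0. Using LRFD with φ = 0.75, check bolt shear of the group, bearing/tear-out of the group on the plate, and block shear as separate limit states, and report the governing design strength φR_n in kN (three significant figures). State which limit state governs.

352 kN (block shear governs)

Bolt shear: A_b = π·27²/4 = 572.6 mm²; R_n = 579 × 572.6 × 3 × 1 / 1000 = 994.5 kN → 0.75 × 994.5 = 746 kN.
Bearing: edge l_c = 50, r_n = 282 kN; interior l_c = 45, r_n = 253.8 kN; R_n = 282 + 2·253.8 = 789.6 kN → 592 kN.
Block shear: A_gv = 2150, A_nv = 1350, A_nt = 190 mm²; R_n = min(0.6F_uA_nv, 0.6F_yA_gv) + U_bs·F_u·A_nt = 470 kN → 352 kN.
Block shear governs: 352 kN.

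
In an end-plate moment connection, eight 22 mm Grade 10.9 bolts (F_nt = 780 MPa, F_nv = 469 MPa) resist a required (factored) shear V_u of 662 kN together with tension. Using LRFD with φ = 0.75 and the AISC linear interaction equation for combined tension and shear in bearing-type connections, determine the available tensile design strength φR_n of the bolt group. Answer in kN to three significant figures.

1210 kN

A_b = π·22²/4 = 380.1 mm²; f_rv = 662 × 1000 / (8 × 380.1) = 217.7 MPa.
F'_nt = 1.3 F_nt − (F_nt / φF_nv) f_rv = 1.3·780 − (780/(0.75·469))·217.7 = 531.3 MPa, capped at F_nt → F'_nt = 531.3 MPa.
R_n = F'_nt · A_b · n = 531.3 × 380.1 × 8 / 1000 = 1616 kN.
Design strength φR_n = 0.75 × 1616 = 1210 kN.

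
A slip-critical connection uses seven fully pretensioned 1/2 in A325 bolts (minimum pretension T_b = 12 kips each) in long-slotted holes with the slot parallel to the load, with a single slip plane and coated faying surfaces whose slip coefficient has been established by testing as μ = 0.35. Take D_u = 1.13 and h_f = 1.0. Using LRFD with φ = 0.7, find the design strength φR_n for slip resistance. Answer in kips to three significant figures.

R_n = μ · D_u · h_f · T_b · n_s · n_b = 0.35 × 1.13 × 1.0 × 12 × 1 × 7 = 33.22 kips.
Design strength φR_n = 0.7 × 33.22 = 23.3 kips.

23.3 kips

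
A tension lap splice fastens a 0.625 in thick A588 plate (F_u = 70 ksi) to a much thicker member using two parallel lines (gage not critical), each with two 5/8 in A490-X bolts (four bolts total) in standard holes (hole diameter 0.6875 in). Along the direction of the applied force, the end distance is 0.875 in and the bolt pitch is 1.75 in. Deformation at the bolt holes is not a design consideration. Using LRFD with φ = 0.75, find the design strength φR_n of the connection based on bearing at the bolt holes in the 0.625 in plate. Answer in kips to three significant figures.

157 kips

Per bolt r_n = 1.5 l_c t F_u ≤ 3.0 d t F_u; upper limit = 3.0 × 0.625 × 0.625 × 70 = 82.03 kips.
Edge bolt: l_c = 0.875 − 0.6875/2 = 0.5312 in → 1.5 × 0.5312 × 0.625 × 70 = 34.86 → r_n = 34.86 kips.
Interior bolts: l_c = 1.75 − 0.6875 = 1.062 in → 1.5 × 1.062 × 0.625 × 70 = 69.73 → r_n = 69.73 kips.
R_n = 2 × 34.86 + 2 × 69.73 = 209.2 kips.
Design strength φR_n = 0.75 × 209.2 = 157 kips.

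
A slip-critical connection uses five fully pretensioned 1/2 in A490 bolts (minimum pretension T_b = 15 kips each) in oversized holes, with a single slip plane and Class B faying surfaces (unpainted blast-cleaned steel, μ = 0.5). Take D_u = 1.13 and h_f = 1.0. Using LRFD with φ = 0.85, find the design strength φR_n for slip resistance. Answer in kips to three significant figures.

R_n = μ · D_u · h_f · T_b · n_s · n_b = 0.5 × 1.13 × 1.0 × 15 × 1 × 5 = 42.38 kips.
Design strength φR_n = 0.85 × 42.38 = 36 kips.

36 kips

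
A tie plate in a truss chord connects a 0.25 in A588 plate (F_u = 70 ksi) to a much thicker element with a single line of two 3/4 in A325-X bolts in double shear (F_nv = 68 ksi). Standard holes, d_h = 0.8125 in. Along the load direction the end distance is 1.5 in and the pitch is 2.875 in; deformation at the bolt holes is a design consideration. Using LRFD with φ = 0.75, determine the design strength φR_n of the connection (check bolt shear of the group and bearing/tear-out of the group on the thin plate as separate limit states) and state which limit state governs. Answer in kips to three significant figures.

Bolt shear: A_b = π·0.75²/4 = 0.4418 in²; R_n = 68 × 0.4418 × 2 × 2 = 120.2 kips → 0.75 × 120.2 = 90.1 kips.
Bearing (1.2 l_c t F_u ≤ 2.4 d t F_u): upper limit = 2.4·0.75·0.25·70 = 31.5 kips.
  Edge l_c = 1.5 − 0.8125/2 = 1.094 → r_n = 22.97 kips; interior l_c = 2.875 − 0.8125 = 2.062 → r_n = 31.5 kips.
  R_n,bearing = 1·22.97 + 1·31.5 = 54.47 kips → 0.75 × 54.47 = 40.9 kips.
Bearing governs: 40.9 kips.

40.9 kips (bearing governs)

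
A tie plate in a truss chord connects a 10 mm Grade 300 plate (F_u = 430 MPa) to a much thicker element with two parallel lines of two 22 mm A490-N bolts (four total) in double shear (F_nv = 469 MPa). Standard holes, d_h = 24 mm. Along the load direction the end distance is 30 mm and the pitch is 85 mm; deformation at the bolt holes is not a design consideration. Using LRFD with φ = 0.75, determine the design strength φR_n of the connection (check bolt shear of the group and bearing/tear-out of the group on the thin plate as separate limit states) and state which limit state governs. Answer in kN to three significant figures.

600 kN (bearing governs)

Bolt shear: A_b = π·22²/4 = 380.1 mm²; R_n = 469 × 380.1 × 4 × 2 / 1000 = 1426 kN → 0.75 × 1426 = 1070 kN.
Bearing (1.5 l_c t F_u ≤ 3.0 d t F_u): upper limit = 3.0·22·10·430 / 1000 = 283.8 kN.
  Edge l_c = 30 − 24/2 = 18 → r_n = 116.1 kN; interior l_c = 85 − 24 = 61 → r_n = 283.8 kN.
  R_n,bearing = 2·116.1 + 2·283.8 = 799.8 kN → 0.75 × 799.8 = 600 kN.
Bearing governs: 600 kN.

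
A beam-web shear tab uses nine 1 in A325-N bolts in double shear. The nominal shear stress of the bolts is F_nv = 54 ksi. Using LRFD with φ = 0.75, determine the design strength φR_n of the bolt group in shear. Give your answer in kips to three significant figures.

A_b = π × 1² / 4 = 0.7854 in².
R_n = F_nv · A_b · n · n_s = 54 × 0.7854 × 9 × 2 = 763.4 kips.
Design strength φR_n = 0.75 × 763.4 = 573 kips.

573 kips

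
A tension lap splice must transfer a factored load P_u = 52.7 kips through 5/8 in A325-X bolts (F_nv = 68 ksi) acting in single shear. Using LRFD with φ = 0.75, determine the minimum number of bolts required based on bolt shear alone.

A_b = π·0.625²/4 = 0.3068 in².
Per-bolt design strength φR_n = 0.75 × 68 × 0.3068 × 1 = 15.65 kips.
n ≥ 52.7 / 15.65 = 3.368 → use 4 bolts.

4 bolts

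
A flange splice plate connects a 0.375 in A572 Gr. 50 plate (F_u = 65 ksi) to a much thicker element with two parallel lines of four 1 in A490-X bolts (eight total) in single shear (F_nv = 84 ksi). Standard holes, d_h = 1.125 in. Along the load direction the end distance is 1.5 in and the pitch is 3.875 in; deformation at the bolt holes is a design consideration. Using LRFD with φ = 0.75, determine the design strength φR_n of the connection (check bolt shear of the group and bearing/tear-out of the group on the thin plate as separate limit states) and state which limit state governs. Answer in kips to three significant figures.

Bolt shear: A_b = π·1²/4 = 0.7854 in²; R_n = 84 × 0.7854 × 8 × 1 = 527.8 kips → 0.75 × 527.8 = 396 kips.
Bearing (1.2 l_c t F_u ≤ 2.4 d t F_u): upper limit = 2.4·1·0.375·65 = 58.5 kips.
  Edge l_c = 1.5 − 1.125/2 = 0.9375 → r_n = 27.42 kips; interior l_c = 3.875 − 1.125 = 2.75 → r_n = 58.5 kips.
  R_n,bearing = 2·27.42 + 6·58.5 = 405.8 kips → 0.75 × 405.8 = 304 kips.
Bearing governs: 304 kips.

304 kips (bearing governs)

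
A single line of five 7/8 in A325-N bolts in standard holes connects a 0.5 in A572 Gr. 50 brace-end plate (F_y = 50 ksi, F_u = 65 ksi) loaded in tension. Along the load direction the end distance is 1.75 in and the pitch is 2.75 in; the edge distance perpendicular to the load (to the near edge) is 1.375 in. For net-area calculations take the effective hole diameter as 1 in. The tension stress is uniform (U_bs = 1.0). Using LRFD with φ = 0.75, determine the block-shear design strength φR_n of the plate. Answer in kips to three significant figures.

Shear plane L_v = 1.75 + 4·2.75 = 12.75 in; A_gv = 12.75 × 0.5 = 6.375 in².
A_nv = (12.75 − 4.5·1) × 0.5 = 4.125 in².
A_nt = (1.375 − 0.5·1) × 0.5 = 0.4375 in².
0.6 F_u A_nv = 160.9 kips; 0.6 F_y A_gv = 191.2 kips → shear rupture governs the shear term.
R_n = 160.9 + 1.0 × 65 × 0.4375 = 189.3 kips.
Design strength φR_n = 0.75 × 189.3 = 142 kips.

142 kips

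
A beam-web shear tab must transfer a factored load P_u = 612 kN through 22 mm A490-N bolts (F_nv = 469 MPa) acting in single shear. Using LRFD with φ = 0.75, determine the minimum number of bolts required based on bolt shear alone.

A_b = π·22²/4 = 380.1 mm².
Per-bolt design strength φR_n = 0.75 × 469 × 380.1 × 1 / 1000 = 133.7 kN.
n ≥ 612 / 133.7 = 4.577 → use 5 bolts.

5 bolts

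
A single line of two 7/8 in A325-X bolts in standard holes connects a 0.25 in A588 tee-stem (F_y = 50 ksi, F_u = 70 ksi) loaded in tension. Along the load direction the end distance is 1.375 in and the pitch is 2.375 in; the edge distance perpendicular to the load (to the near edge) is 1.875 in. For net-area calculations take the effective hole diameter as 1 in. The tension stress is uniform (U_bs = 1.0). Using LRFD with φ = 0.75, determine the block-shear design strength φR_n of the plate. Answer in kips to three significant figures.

Shear plane L_v = 1.375 + 1·2.375 = 3.75 in; A_gv = 3.75 × 0.25 = 0.9375 in².
A_nv = (3.75 − 1.5·1) × 0.25 = 0.5625 in².
A_nt = (1.875 − 0.5·1) × 0.25 = 0.3438 in².
0.6 F_u A_nv = 23.62 kips; 0.6 F_y A_gv = 28.12 kips → shear rupture governs the shear term.
R_n = 23.62 + 1.0 × 70 × 0.3438 = 47.69 kips.
Design strength φR_n = 0.75 × 47.69 = 35.8 kips.

35.8 kips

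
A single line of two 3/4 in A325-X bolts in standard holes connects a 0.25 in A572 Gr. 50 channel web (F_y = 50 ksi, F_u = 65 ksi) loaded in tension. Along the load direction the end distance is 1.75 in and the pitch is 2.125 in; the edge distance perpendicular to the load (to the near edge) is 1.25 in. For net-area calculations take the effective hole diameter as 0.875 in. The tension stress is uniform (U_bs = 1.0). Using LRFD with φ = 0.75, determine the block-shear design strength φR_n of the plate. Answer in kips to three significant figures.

28.6 kips

Shear plane L_v = 1.75 + 1·2.125 = 3.875 in; A_gv = 3.875 × 0.25 = 0.9688 in².
A_nv = (3.875 − 1.5·0.875) × 0.25 = 0.6406 in².
A_nt = (1.25 − 0.5·0.875) × 0.25 = 0.2031 in².
0.6 F_u A_nv = 24.98 kips; 0.6 F_y A_gv = 29.06 kips → shear rupture governs the shear term.
R_n = 24.98 + 1.0 × 65 × 0.2031 = 38.19 kips.
Design strength φR_n = 0.75 × 38.19 = 28.6 kips.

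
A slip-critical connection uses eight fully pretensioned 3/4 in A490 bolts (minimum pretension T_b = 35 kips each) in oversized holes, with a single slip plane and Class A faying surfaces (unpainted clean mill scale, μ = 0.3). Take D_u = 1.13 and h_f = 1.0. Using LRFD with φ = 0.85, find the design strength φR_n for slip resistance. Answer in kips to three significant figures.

80.7 kips

R_n = μ · D_u · h_f · T_b · n_s · n_b = 0.3 × 1.13 × 1.0 × 35 × 1 × 8 = 94.92 kips.
Design strength φR_n = 0.85 × 94.92 = 80.7 kips.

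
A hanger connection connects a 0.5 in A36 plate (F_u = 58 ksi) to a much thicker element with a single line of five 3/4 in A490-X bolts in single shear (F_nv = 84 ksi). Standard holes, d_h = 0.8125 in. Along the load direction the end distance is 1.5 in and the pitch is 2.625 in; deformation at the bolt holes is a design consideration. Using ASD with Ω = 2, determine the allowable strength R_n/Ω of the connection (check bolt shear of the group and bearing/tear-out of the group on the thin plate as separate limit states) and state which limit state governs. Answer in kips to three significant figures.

92.8 kips (bolt shear governs)

Bolt shear: A_b = π·0.75²/4 = 0.4418 in²; R_n = 84 × 0.4418 × 5 × 1 = 185.6 kips → 185.6 / 2 = 92.8 kips.
Bearing (1.2 l_c t F_u ≤ 2.4 d t F_u): upper limit = 2.4·0.75·0.5·58 = 52.2 kips.
  Edge l_c = 1.5 − 0.8125/2 = 1.094 → r_n = 38.06 kips; interior l_c = 2.625 − 0.8125 = 1.812 → r_n = 52.2 kips.
  R_n,bearing = 1·38.06 + 4·52.2 = 246.9 kips → 246.9 / 2 = 123 kips.
Bolt shear governs: 92.8 kips.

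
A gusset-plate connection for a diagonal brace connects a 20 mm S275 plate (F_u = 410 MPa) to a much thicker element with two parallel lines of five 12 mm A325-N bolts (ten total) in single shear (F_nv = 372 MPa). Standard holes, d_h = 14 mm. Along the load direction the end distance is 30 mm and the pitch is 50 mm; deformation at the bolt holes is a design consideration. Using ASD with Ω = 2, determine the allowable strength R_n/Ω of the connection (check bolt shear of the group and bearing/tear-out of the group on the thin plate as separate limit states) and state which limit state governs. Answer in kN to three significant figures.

210 kN (bolt shear governs)

Bolt shear: A_b = π·12²/4 = 113.1 mm²; R_n = 372 × 113.1 × 10 × 1 / 1000 = 420.7 kN → 420.7 / 2 = 210 kN.
Bearing (1.2 l_c t F_u ≤ 2.4 d t F_u): upper limit = 2.4·12·20·410 / 1000 = 236.2 kN.
  Edge l_c = 30 − 14/2 = 23 → r_n = 226.3 kN; interior l_c = 50 − 14 = 36 → r_n = 236.2 kN.
  R_n,bearing = 2·226.3 + 8·236.2 = 2342 kN → 2342 / 2 = 1170 kN.
Bolt shear governs: 210 kN.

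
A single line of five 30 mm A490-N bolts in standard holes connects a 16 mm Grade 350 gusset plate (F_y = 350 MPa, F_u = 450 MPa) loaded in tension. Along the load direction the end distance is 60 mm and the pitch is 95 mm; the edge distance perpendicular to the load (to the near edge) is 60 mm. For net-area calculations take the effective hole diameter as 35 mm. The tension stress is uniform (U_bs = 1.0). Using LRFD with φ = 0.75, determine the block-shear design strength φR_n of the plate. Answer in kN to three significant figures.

Shear plane L_v = 60 + 4·95 = 440 mm; A_gv = 440 × 16 = 7040 mm².
A_nv = (440 − 4.5·35) × 16 = 4520 mm².
A_nt = (60 − 0.5·35) × 16 = 680 mm².
0.6 F_u A_nv = 1220 kN; 0.6 F_y A_gv = 1478 kN → shear rupture governs the shear term.
R_n = 1220 + 1.0 × 450 × 680 / 1000 = 1526 kN.
Design strength φR_n = 0.75 × 1526 = 1140 kN.

1140 kN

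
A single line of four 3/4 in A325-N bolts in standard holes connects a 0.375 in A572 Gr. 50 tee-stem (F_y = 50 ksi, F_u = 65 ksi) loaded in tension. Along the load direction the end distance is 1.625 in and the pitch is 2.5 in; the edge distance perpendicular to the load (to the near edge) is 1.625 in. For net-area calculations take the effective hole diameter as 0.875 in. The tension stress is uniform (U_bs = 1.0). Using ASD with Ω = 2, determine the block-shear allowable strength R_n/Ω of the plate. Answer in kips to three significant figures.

58.8 kips

Shear plane L_v = 1.625 + 3·2.5 = 9.125 in; A_gv = 9.125 × 0.375 = 3.422 in².
A_nv = (9.125 − 3.5·0.875) × 0.375 = 2.273 in².
A_nt = (1.625 − 0.5·0.875) × 0.375 = 0.4453 in².
0.6 F_u A_nv = 88.66 kips; 0.6 F_y A_gv = 102.7 kips → shear rupture governs the shear term.
R_n = 88.66 + 1.0 × 65 × 0.4453 = 117.6 kips.
Allowable strength R_n/Ω = 117.6 / 2 = 58.8 kips.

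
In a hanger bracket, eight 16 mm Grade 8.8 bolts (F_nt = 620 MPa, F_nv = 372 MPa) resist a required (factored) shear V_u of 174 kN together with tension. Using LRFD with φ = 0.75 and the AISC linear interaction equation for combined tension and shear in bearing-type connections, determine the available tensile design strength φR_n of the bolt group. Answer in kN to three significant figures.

682 kN

A_b = π·16²/4 = 201.1 mm²; f_rv = 174 × 1000 / (8 × 201.1) = 108.2 MPa.
F'_nt = 1.3 F_nt − (F_nt / φF_nv) f_rv = 1.3·620 − (620/(0.75·372))·108.2 = 565.6 MPa, capped at F_nt → F'_nt = 565.6 MPa.
R_n = F'_nt · A_b · n = 565.6 × 201.1 × 8 / 1000 = 909.8 kN.
Design strength φR_n = 0.75 × 909.8 = 682 kN.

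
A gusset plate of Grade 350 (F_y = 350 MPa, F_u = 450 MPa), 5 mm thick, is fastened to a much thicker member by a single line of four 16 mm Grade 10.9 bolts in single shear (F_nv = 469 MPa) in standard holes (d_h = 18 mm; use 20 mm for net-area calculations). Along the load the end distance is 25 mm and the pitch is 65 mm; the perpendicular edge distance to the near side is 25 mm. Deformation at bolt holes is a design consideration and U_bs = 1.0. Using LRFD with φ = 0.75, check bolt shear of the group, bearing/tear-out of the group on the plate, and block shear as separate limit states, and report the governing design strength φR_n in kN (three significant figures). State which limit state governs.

177 kN (block shear governs)

Bolt shear: A_b = π·16²/4 = 201.1 mm²; R_n = 469 × 201.1 × 4 × 1 / 1000 = 377.2 kN → 0.75 × 377.2 = 283 kN.
Bearing: edge l_c = 16, r_n = 43.2 kN; interior l_c = 47, r_n = 86.4 kN; R_n = 43.2 + 3·86.4 = 302.4 kN → 227 kN.
Block shear: A_gv = 1100, A_nv = 750, A_nt = 75 mm²; R_n = min(0.6F_uA_nv, 0.6F_yA_gv) + U_bs·F_u·A_nt = 236.2 kN → 177 kN.
Block shear governs: 177 kN.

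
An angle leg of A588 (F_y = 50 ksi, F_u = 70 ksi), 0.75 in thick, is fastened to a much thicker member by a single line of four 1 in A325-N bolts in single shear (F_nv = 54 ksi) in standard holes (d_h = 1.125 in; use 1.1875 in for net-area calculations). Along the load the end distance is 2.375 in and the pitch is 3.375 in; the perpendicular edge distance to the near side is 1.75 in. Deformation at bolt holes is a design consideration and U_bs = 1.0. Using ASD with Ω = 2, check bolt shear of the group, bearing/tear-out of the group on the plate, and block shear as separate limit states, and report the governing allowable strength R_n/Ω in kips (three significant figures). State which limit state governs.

84.8 kips (bolt shear governs)

Bolt shear: A_b = π·1²/4 = 0.7854 in²; R_n = 54 × 0.7854 × 4 × 1 = 169.6 kips → 169.6 / 2 = 84.8 kips.
Bearing: edge l_c = 1.812, r_n = 114.2 kips; interior l_c = 2.25, r_n = 126 kips; R_n = 114.2 + 3·126 = 492.2 kips → 246 kips.
Block shear: A_gv = 9.375, A_nv = 6.258, A_nt = 0.8672 in²; R_n = min(0.6F_uA_nv, 0.6F_yA_gv) + U_bs·F_u·A_nt = 323.5 kips → 162 kips.
Bolt shear governs: 84.8 kips.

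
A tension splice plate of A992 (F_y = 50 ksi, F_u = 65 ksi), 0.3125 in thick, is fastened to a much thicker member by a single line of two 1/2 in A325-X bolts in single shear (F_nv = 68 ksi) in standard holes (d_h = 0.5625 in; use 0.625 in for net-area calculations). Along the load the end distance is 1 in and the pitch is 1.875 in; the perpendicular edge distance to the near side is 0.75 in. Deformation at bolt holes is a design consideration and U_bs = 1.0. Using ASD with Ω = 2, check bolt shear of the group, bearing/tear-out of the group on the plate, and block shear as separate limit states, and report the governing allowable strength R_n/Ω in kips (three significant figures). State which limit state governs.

13.4 kips (bolt shear governs)

Bolt shear: A_b = π·0.5²/4 = 0.1963 in²; R_n = 68 × 0.1963 × 2 × 1 = 26.7 kips → 26.7 / 2 = 13.4 kips.
Bearing: edge l_c = 0.7188, r_n = 17.52 kips; interior l_c = 1.312, r_n = 24.38 kips; R_n = 17.52 + 1·24.38 = 41.89 kips → 20.9 kips.
Block shear: A_gv = 0.8984, A_nv = 0.6055, A_nt = 0.1367 in²; R_n = min(0.6F_uA_nv, 0.6F_yA_gv) + U_bs·F_u·A_nt = 32.5 kips → 16.2 kips.
Bolt shear governs: 13.4 kips.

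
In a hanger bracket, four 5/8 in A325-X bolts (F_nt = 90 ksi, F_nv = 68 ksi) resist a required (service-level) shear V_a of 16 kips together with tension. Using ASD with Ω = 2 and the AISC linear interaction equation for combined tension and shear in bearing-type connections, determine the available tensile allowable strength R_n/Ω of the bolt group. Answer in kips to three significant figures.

50.6 kips

A_b = π·0.625²/4 = 0.3068 in²; f_rv = 16 / (4 × 0.3068) = 13.04 ksi.
F'_nt = 1.3 F_nt − (Ω F_nt / F_nv) f_rv = 1.3·90 − (2·90/68)·13.04 = 82.49 ksi, capped at F_nt → F'_nt = 82.49 ksi.
R_n = F'_nt · A_b · n = 82.49 × 0.3068 × 4 = 101.2 kips.
Allowable strength R_n/Ω = 101.2 / 2 = 50.6 kips.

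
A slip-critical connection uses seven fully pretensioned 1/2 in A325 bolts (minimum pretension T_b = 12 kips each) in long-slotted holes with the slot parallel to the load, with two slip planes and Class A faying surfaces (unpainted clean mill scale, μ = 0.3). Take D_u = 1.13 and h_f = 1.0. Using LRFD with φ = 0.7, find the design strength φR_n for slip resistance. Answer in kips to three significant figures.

R_n = μ · D_u · h_f · T_b · n_s · n_b = 0.3 × 1.13 × 1.0 × 12 × 2 × 7 = 56.95 kips.
Design strength φR_n = 0.7 × 56.95 = 39.9 kips.

39.9 kips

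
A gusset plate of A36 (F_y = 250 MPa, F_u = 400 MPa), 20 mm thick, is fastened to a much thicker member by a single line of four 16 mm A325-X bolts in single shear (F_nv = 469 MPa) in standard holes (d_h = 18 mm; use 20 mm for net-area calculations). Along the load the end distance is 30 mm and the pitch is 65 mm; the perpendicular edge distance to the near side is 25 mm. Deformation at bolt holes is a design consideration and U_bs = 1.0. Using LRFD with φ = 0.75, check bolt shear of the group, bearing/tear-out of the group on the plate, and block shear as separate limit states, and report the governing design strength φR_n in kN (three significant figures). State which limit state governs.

Bolt shear: A_b = π·16²/4 = 201.1 mm²; R_n = 469 × 201.1 × 4 × 1 / 1000 = 377.2 kN → 0.75 × 377.2 = 283 kN.
Bearing: edge l_c = 21, r_n = 201.6 kN; interior l_c = 47, r_n = 307.2 kN; R_n = 201.6 + 3·307.2 = 1123 kN → 842 kN.
Block shear: A_gv = 4500, A_nv = 3100, A_nt = 300 mm²; R_n = min(0.6F_uA_nv, 0.6F_yA_gv) + U_bs·F_u·A_nt = 795 kN → 596 kN.
Bolt shear governs: 283 kN.

283 kN (bolt shear governs)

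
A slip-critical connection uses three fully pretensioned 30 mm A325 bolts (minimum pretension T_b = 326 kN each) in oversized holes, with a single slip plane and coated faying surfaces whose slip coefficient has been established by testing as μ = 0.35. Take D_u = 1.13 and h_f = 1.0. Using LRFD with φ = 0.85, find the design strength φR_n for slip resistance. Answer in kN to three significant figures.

329 kN

R_n = μ · D_u · h_f · T_b · n_s · n_b = 0.35 × 1.13 × 1.0 × 326 × 1 × 3 = 386.8 kN.
Design strength φR_n = 0.85 × 386.8 = 329 kN.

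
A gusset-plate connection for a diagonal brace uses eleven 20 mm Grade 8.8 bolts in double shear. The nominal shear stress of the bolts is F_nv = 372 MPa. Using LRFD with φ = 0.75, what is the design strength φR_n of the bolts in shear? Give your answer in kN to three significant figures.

1930 kN

A_b = π × 20² / 4 = 314.2 mm².
R_n = F_nv · A_b · n · n_s = 372 × 314.2 × 11 × 2 / 1000 = 2571 kN.
Design strength φR_n = 0.75 × 2571 = 1930 kN.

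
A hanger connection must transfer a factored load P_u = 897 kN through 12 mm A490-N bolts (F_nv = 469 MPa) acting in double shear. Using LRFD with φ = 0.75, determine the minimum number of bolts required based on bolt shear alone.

A_b = π·12²/4 = 113.1 mm².
Per-bolt design strength φR_n = 0.75 × 469 × 113.1 × 2 / 1000 = 79.56 kN.
n ≥ 897 / 79.56 = 11.27 → use 12 bolts.

12 bolts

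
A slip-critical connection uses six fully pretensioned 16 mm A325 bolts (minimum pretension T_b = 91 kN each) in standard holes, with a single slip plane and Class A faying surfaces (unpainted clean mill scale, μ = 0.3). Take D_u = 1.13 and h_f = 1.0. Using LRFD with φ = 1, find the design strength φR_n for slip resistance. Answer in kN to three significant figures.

R_n = μ · D_u · h_f · T_b · n_s · n_b = 0.3 × 1.13 × 1.0 × 91 × 1 × 6 = 185.1 kN.
Design strength φR_n = 1 × 185.1 = 185 kN.

185 kN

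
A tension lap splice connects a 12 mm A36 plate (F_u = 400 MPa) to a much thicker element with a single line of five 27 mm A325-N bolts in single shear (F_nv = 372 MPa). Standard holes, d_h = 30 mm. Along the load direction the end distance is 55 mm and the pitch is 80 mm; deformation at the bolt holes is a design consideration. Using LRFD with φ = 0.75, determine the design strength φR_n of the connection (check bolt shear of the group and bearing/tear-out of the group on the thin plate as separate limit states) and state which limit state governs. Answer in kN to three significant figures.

799 kN (bolt shear governs)

Bolt shear: A_b = π·27²/4 = 572.6 mm²; R_n = 372 × 572.6 × 5 × 1 / 1000 = 1065 kN → 0.75 × 1065 = 799 kN.
Bearing (1.2 l_c t F_u ≤ 2.4 d t F_u): upper limit = 2.4·27·12·400 / 1000 = 311 kN.
  Edge l_c = 55 − 30/2 = 40 → r_n = 230.4 kN; interior l_c = 80 − 30 = 50 → r_n = 288 kN.
  R_n,bearing = 1·230.4 + 4·288 = 1382 kN → 0.75 × 1382 = 1040 kN.
Bolt shear governs: 799 kN.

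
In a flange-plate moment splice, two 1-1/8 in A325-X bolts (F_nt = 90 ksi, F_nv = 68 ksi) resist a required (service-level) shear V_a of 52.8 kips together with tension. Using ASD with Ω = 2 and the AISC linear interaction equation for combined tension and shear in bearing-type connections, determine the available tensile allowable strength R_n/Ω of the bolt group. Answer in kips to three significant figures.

46.4 kips

A_b = π·1.125²/4 = 0.994 in²; f_rv = 52.8 / (2 × 0.994) = 26.56 ksi.
F'_nt = 1.3 F_nt − (Ω F_nt / F_nv) f_rv = 1.3·90 − (2·90/68)·26.56 = 46.7 ksi, capped at F_nt → F'_nt = 46.7 ksi.
R_n = F'_nt · A_b · n = 46.7 × 0.994 × 2 = 92.84 kips.
Allowable strength R_n/Ω = 92.84 / 2 = 46.4 kips.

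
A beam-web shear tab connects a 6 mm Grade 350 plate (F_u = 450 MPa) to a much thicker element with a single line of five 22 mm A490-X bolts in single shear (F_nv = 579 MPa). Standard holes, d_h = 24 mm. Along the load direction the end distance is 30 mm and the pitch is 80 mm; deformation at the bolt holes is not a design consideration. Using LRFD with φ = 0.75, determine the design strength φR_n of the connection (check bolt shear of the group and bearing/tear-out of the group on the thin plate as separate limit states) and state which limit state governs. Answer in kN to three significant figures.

589 kN (bearing governs)

Bolt shear: A_b = π·22²/4 = 380.1 mm²; R_n = 579 × 380.1 × 5 × 1 / 1000 = 1100 kN → 0.75 × 1100 = 825 kN.
Bearing (1.5 l_c t F_u ≤ 3.0 d t F_u): upper limit = 3.0·22·6·450 / 1000 = 178.2 kN.
  Edge l_c = 30 − 24/2 = 18 → r_n = 72.9 kN; interior l_c = 80 − 24 = 56 → r_n = 178.2 kN.
  R_n,bearing = 1·72.9 + 4·178.2 = 785.7 kN → 0.75 × 785.7 = 589 kN.
Bearing governs: 589 kN.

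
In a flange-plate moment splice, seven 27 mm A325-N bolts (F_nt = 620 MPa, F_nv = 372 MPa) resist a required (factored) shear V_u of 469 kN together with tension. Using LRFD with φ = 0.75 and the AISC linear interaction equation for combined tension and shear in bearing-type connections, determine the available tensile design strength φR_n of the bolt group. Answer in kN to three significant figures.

1640 kN

A_b = π·27²/4 = 572.6 mm²; f_rv = 469 × 1000 / (7 × 572.6) = 117 MPa.
F'_nt = 1.3 F_nt − (F_nt / φF_nv) f_rv = 1.3·620 − (620/(0.75·372))·117 = 546 MPa, capped at F_nt → F'_nt = 546 MPa.
R_n = F'_nt · A_b · n = 546 × 572.6 × 7 / 1000 = 2188 kN.
Design strength φR_n = 0.75 × 2188 = 1640 kN.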